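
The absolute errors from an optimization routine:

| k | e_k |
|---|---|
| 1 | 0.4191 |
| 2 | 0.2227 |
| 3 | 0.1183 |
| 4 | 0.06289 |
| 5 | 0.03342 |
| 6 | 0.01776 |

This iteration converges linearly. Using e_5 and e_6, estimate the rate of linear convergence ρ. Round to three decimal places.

0.531

ρ ≈ e_6/e_5 = 0.01776/0.03342 = 0.53142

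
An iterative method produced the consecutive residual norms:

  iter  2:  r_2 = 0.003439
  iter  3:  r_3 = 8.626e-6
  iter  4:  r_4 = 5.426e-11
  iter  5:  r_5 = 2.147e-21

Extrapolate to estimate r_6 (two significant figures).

First estimate the order: p ≈ ln(r_5/r_4) / ln(r_4/r_3) = ln(2.147e-21/5.426e-11)/ln(5.426e-11/8.626e-6) = ln(3.95687e-11)/ln(6.29029e-06) ≈ 2.0000.
Then r_6 ≈ r_5·(r_5/r_4)^p = 2.147e-21·(3.95687e-11)^2.0000 = 2.147e-21·1.56568e-21 ≈ 3.362e-42.

3.4e-42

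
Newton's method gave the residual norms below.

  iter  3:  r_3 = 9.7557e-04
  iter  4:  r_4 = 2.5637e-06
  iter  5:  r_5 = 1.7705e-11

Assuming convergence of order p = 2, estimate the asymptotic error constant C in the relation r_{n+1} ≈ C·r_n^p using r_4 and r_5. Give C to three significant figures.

2.69

C ≈ r_5 / r_4^2
  = 1.7705e-11 / (2.5637e-06)^2
  = 1.7705e-11 / 6.57256e-12 ≈ 2.6938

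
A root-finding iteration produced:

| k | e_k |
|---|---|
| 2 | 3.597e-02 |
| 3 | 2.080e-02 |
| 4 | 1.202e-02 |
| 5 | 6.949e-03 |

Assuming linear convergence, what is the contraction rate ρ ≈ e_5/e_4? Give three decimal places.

0.578

ρ ≈ e_5/e_4 = 6.949e-03/1.202e-02 = 0.57812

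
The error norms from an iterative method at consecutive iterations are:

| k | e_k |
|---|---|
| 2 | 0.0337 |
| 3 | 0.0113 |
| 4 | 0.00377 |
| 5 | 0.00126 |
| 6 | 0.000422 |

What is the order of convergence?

1

Consecutive ratios: e_6/e_5 = 0.000422/0.00126 = 0.334921, e_5/e_4 = 0.00126/0.00377 = 0.334218.
p ≈ ln(0.334921)/ln(0.334218) = -1.0939/-1.0960 ≈ 1.00.
So the convergence is linear (order 1).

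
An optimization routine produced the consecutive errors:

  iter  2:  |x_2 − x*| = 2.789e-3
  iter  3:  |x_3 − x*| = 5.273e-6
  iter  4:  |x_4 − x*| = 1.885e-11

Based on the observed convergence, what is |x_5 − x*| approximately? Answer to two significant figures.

2.4e-22

First estimate the order: p ≈ ln(|x_4 − x*|/|x_3 − x*|) / ln(|x_3 − x*|/|x_2 − x*|) = ln(1.885e-11/5.273e-6)/ln(5.273e-6/2.789e-3) = ln(3.57482e-06)/ln(0.00189064) ≈ 2.0000.
Then |x_5 − x*| ≈ |x_4 − x*|·(|x_4 − x*|/|x_3 − x*|)^p = 1.885e-11·(3.57482e-06)^2.0000 = 1.885e-11·1.27793e-11 ≈ 2.409e-22.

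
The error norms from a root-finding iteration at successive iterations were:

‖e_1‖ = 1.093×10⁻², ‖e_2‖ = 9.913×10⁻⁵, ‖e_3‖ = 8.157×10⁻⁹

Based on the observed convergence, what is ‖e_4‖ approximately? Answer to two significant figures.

5.5e-17

First estimate the order: p ≈ ln(‖e_3‖/‖e_2‖) / ln(‖e_2‖/‖e_1‖) = ln(8.157×10⁻⁹/9.913×10⁻⁵)/ln(9.913×10⁻⁵/1.093×10⁻²) = ln(8.22859e-05)/ln(0.00906953) ≈ 1.9999.
Then ‖e_4‖ ≈ ‖e_3‖·(‖e_3‖/‖e_2‖)^p = 8.157×10⁻⁹·(8.22859e-05)^1.9999 = 8.157×10⁻⁹·6.77734e-09 ≈ 5.528e-17.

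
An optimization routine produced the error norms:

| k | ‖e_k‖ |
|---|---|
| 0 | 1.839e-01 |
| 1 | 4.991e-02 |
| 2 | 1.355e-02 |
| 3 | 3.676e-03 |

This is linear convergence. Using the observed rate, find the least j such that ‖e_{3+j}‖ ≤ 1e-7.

Rate ρ ≈ ‖e_3‖/‖e_2‖ = 3.676e-03/1.355e-02 = 0.2713.
After j more steps, ‖e_{3+j}‖ ≈ 3.676e-03·ρ^j; need ρ^j ≤ 1e-7/3.676e-03 = 2.72035e-05.
j ≥ ln(2.72035e-05)/ln(0.2713) = -10.5122/-1.30453 = 8.058.
So 9 more iterations are needed.

9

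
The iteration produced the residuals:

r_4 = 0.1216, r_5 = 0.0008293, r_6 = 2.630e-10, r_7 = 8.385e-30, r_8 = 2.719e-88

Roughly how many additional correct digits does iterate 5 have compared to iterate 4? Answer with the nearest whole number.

2

Digits gained ≈ log₁₀(r_4/r_5) = log₁₀(0.1216/0.0008293) = log₁₀(146.63) ≈ 2.166.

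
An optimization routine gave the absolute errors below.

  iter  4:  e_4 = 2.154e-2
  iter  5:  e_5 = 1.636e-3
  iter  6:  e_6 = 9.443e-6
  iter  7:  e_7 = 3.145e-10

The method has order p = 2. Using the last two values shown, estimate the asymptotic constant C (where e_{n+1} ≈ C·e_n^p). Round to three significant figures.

3.53

C ≈ e_7 / e_6^2
  = 3.145e-10 / (9.443e-6)^2
  = 3.145e-10 / 8.91702e-11 ≈ 3.527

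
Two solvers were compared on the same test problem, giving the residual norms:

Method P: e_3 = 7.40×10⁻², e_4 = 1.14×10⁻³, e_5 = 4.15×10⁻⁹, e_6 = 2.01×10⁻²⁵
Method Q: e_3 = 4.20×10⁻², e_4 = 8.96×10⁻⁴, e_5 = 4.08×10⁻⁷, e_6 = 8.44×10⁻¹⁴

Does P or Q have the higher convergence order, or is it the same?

Method P: p ≈ ln(2.01×10⁻²⁵/4.15×10⁻⁹)/ln(4.15×10⁻⁹/1.14×10⁻³) ≈ 3.00.
Method Q: p ≈ ln(8.44×10⁻¹⁴/4.08×10⁻⁷)/ln(4.08×10⁻⁷/8.96×10⁻⁴) ≈ 2.00.
Method P has the higher order (≈3.0 vs ≈2.0).

P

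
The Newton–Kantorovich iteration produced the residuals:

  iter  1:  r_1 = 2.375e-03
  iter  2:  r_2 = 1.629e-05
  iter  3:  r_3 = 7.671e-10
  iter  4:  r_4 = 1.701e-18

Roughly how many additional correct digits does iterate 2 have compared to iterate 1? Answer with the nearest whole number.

2

Digits gained ≈ log₁₀(r_1/r_2) = log₁₀(2.375e-03/1.629e-05) = log₁₀(145.795) ≈ 2.164.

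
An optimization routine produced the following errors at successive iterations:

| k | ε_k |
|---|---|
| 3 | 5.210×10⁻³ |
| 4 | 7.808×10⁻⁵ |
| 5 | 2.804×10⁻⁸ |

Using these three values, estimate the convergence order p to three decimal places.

1.888

p ≈ ln(ε_5/ε_4) / ln(ε_4/ε_3)
  = ln(2.804×10⁻⁸/7.808×10⁻⁵) / ln(7.808×10⁻⁵/5.210×10⁻³)
  = ln(0.000359119) / ln(0.0149866)
  = -7.931857 / -4.200599 ≈ 1.888268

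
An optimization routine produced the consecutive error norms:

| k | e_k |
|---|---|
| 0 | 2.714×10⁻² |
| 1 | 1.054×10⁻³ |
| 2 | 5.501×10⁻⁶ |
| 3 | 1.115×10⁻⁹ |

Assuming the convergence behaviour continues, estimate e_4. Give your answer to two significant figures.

First estimate the order: p ≈ ln(e_3/e_2) / ln(e_2/e_1) = ln(1.115×10⁻⁹/5.501×10⁻⁶)/ln(5.501×10⁻⁶/1.054×10⁻³) = ln(0.00020269)/ln(0.00521917) ≈ 1.6181.
Then e_4 ≈ e_3·(e_3/e_2)^p = 1.115×10⁻⁹·(0.00020269)^1.6181 = 1.115×10⁻⁹·1.05703e-06 ≈ 1.179e-15.

1.2e-15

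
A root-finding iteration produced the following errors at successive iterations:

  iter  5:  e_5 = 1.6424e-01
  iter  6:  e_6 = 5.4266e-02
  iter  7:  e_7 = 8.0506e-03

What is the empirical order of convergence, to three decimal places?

p ≈ ln(e_7/e_6) / ln(e_6/e_5)
  = ln(8.0506e-03/5.4266e-02) / ln(5.4266e-02/1.6424e-01)
  = ln(0.148354) / ln(0.330407)
  = -1.908154 / -1.107430 ≈ 1.723047

1.723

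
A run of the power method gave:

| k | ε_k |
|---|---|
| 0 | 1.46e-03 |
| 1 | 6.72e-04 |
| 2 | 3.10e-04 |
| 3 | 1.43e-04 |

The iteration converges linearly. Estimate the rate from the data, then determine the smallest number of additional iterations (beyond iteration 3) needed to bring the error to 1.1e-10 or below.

19

Rate ρ ≈ ε_3/ε_2 = 1.43e-04/3.10e-04 = 0.4613.
After j more steps, ε_{3+j} ≈ 1.43e-04·ρ^j; need ρ^j ≤ 1.1e-10/1.43e-04 = 7.69231e-07.
j ≥ ln(7.69231e-07)/ln(0.4613) = -14.0779/-0.77371 = 18.195.
So 19 more iterations are needed.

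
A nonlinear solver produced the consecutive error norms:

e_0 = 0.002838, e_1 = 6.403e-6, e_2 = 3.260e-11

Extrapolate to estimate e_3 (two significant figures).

First estimate the order: p ≈ ln(e_2/e_1) / ln(e_1/e_0) = ln(3.260e-11/6.403e-6)/ln(6.403e-6/0.002838) = ln(5.09136e-06)/ln(0.00225617) ≈ 2.0000.
Then e_3 ≈ e_2·(e_2/e_1)^p = 3.260e-11·(5.09136e-06)^2.0000 = 3.260e-11·2.59219e-11 ≈ 8.451e-22.

8.5e-22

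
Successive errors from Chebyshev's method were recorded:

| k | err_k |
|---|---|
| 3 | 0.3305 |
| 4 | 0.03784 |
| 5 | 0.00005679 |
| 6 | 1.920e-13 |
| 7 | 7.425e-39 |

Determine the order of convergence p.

3

Consecutive ratios: err_7/err_6 = 7.425e-39/1.920e-13 = 3.86719e-26, err_6/err_5 = 1.920e-13/0.00005679 = 3.38088e-09.
p ≈ ln(3.86719e-26)/ln(3.38088e-09) = -58.5147/-19.5051 ≈ 3.00.
So the convergence is cubic (order 3).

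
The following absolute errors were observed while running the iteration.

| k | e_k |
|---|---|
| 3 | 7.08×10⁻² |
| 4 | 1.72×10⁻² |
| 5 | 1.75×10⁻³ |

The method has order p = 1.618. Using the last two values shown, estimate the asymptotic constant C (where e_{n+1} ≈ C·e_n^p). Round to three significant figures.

C ≈ e_5 / e_4^1.618
  = 1.75×10⁻³ / (1.72×10⁻²)^1.618
  = 1.75×10⁻³ / 0.00139664 ≈ 1.253

1.25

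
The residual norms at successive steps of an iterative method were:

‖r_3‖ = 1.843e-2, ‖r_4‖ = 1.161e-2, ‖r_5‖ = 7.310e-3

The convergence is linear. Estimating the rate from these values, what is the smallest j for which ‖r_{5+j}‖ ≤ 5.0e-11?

Rate ρ ≈ ‖r_5‖/‖r_4‖ = 7.310e-3/1.161e-2 = 0.6296.
After j more steps, ‖r_{5+j}‖ ≈ 7.310e-3·ρ^j; need ρ^j ≤ 5.0e-11/7.310e-3 = 6.83995e-09.
j ≥ ln(6.83995e-09)/ln(0.6296) = -18.8005/-0.46267 = 40.635.
So 41 more iterations are needed.

41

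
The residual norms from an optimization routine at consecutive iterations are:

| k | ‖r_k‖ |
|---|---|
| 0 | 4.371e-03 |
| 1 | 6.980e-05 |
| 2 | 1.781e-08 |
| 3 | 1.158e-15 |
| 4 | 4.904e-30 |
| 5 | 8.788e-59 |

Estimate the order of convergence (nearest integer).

2

Consecutive ratios: ‖r_5‖/‖r_4‖ = 8.788e-59/4.904e-30 = 1.79201e-29, ‖r_4‖/‖r_3‖ = 4.904e-30/1.158e-15 = 4.23489e-15.
p ≈ ln(1.79201e-29)/ln(4.23489e-15) = -66.1916/-33.0954 ≈ 2.00.
So the convergence is quadratic (order 2).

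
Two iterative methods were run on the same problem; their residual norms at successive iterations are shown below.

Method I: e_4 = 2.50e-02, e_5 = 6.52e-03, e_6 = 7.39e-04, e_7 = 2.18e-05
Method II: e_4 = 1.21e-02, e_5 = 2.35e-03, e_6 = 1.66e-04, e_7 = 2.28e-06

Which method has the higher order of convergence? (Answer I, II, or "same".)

Method I: p ≈ ln(2.18e-05/7.39e-04)/ln(7.39e-04/6.52e-03) ≈ 1.62.
Method II: p ≈ ln(2.28e-06/1.66e-04)/ln(1.66e-04/2.35e-03) ≈ 1.62.
Both orders ≈ 1.6 — effectively the same.

same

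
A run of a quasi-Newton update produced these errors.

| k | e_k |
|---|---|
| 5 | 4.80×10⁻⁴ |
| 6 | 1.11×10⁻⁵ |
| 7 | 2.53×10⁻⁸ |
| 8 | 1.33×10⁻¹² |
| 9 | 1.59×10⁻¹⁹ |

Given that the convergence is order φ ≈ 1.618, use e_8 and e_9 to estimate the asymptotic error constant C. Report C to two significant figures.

C ≈ e_9 / e_8^1.618
  = 1.59×10⁻¹⁹ / (1.33×10⁻¹²)^1.618
  = 1.59×10⁻¹⁹ / 6.08684e-20 ≈ 2.6122

2.6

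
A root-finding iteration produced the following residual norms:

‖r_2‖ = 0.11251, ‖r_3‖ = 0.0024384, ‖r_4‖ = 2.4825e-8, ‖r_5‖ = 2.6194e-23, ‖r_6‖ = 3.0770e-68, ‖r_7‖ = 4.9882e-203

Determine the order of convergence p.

3

Consecutive ratios: ‖r_7‖/‖r_6‖ = 4.9882e-203/3.0770e-68 = 1.62112e-135, ‖r_6‖/‖r_5‖ = 3.0770e-68/2.6194e-23 = 1.1747e-45.
p ≈ ln(1.62112e-135)/ln(1.1747e-45) = -310.3659/-103.4553 ≈ 3.00.
So the convergence is cubic (order 3).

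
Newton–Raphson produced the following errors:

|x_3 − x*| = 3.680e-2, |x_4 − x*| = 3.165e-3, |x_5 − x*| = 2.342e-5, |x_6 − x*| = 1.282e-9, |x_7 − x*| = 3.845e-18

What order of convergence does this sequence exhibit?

Consecutive ratios: |x_7 − x*|/|x_6 − x*| = 3.845e-18/1.282e-9 = 2.99922e-09, |x_6 − x*|/|x_5 − x*| = 1.282e-9/2.342e-5 = 5.47395e-05.
p ≈ ln(2.99922e-09)/ln(5.47395e-05) = -19.6249/-9.8129 ≈ 2.00.
So the convergence is quadratic (order 2).

2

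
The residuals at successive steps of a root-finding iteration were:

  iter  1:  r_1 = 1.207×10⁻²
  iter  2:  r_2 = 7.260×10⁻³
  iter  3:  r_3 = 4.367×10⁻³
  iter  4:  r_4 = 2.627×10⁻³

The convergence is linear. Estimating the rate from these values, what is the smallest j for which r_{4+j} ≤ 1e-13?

Rate ρ ≈ r_4/r_3 = 2.627×10⁻³/4.367×10⁻³ = 0.6016.
After j more steps, r_{4+j} ≈ 2.627×10⁻³·ρ^j; need ρ^j ≤ 1e-13/2.627×10⁻³ = 3.80662e-11.
j ≥ ln(3.80662e-11)/ln(0.6016) = -23.9917/-0.50816 = 47.213.
So 48 more iterations are needed.

48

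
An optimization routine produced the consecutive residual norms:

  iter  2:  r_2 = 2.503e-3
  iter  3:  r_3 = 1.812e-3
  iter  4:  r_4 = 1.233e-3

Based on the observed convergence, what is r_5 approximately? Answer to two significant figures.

First estimate the order: p ≈ ln(r_4/r_3) / ln(r_3/r_2) = ln(1.233e-3/1.812e-3)/ln(1.812e-3/2.503e-3) = ln(0.680464)/ln(0.723931) ≈ 1.1917.
Then r_5 ≈ r_4·(r_4/r_3)^p = 1.233e-3·(0.680464)^1.1917 = 1.233e-3·0.632054 ≈ 0.0007793.

7.8e-4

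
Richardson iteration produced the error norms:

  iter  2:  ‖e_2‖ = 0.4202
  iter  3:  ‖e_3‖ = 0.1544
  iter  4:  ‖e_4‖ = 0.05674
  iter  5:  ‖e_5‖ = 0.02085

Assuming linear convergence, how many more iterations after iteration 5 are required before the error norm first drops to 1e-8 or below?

Rate ρ ≈ ‖e_5‖/‖e_4‖ = 0.02085/0.05674 = 0.3675.
After j more steps, ‖e_{5+j}‖ ≈ 0.02085·ρ^j; need ρ^j ≤ 1e-8/0.02085 = 4.79616e-07.
j ≥ ln(4.79616e-07)/ln(0.3675) = -14.5503/-1.00103 = 14.535.
So 15 more iterations are needed.

15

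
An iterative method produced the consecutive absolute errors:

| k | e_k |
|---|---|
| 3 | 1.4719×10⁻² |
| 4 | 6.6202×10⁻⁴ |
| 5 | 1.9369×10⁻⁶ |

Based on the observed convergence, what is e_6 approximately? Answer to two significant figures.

3.3e-11

First estimate the order: p ≈ ln(e_5/e_4) / ln(e_4/e_3) = ln(1.9369×10⁻⁶/6.6202×10⁻⁴)/ln(6.6202×10⁻⁴/1.4719×10⁻²) = ln(0.00292574)/ln(0.0449772) ≈ 1.8810.
Then e_6 ≈ e_5·(e_5/e_4)^p = 1.9369×10⁻⁶·(0.00292574)^1.8810 = 1.9369×10⁻⁶·1.71392e-05 ≈ 3.32e-11.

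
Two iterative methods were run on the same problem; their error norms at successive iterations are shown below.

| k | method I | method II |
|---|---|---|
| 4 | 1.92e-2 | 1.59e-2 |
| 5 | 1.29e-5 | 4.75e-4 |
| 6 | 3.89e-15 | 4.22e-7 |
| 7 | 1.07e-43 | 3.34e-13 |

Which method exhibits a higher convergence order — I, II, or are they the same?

Method I: p ≈ ln(1.07e-43/3.89e-15)/ln(3.89e-15/1.29e-5) ≈ 3.00.
Method II: p ≈ ln(3.34e-13/4.22e-7)/ln(4.22e-7/4.75e-4) ≈ 2.00.
Method I has the higher order (≈3.0 vs ≈2.0).

I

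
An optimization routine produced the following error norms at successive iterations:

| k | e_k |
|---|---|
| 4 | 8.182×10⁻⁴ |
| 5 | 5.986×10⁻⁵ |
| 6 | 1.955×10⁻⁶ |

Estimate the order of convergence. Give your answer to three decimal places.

1.308

p ≈ ln(e_6/e_5) / ln(e_5/e_4)
  = ln(1.955×10⁻⁶/5.986×10⁻⁵) / ln(5.986×10⁻⁵/8.182×10⁻⁴)
  = ln(0.0326595) / ln(0.0731606)
  = -3.421620 / -2.615098 ≈ 1.308410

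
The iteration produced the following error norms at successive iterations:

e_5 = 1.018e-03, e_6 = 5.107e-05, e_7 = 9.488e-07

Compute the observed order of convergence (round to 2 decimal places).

p ≈ ln(e_7/e_6) / ln(e_6/e_5)
  = ln(9.488e-07/5.107e-05) / ln(5.107e-05/1.018e-03)
  = ln(0.0185784) / ln(0.050167)
  = -3.98576 / -2.99240 ≈ 1.33196

1.33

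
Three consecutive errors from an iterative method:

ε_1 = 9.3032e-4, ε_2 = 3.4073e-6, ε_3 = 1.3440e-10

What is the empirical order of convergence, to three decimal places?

p ≈ ln(ε_3/ε_2) / ln(ε_2/ε_1)
  = ln(1.3440e-10/3.4073e-6) / ln(3.4073e-6/9.3032e-4)
  = ln(3.94447e-05) / ln(0.0036625)
  = -10.140611 / -5.609609 ≈ 1.807722

1.808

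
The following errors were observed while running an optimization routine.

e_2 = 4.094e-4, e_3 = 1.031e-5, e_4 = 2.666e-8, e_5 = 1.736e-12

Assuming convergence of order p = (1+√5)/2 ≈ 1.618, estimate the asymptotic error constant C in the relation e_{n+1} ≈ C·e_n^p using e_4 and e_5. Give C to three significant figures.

C ≈ e_5 / e_4^1.618
  = 1.736e-12 / (2.666e-8)^1.618
  = 1.736e-12 / 5.55958e-13 ≈ 3.1225

3.12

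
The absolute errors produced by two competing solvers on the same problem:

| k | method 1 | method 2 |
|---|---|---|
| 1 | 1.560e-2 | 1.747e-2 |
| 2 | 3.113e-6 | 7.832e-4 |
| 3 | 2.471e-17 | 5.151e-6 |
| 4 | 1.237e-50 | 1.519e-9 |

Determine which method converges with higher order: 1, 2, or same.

1

Method 1: p ≈ ln(1.237e-50/2.471e-17)/ln(2.471e-17/3.113e-6) ≈ 3.00.
Method 2: p ≈ ln(1.519e-9/5.151e-6)/ln(5.151e-6/7.832e-4) ≈ 1.62.
Method 1 has the higher order (≈3.0 vs ≈1.6).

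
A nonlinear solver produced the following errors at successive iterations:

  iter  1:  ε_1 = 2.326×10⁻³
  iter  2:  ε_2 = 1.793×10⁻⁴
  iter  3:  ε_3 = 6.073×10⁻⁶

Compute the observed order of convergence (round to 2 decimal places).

p ≈ ln(ε_3/ε_2) / ln(ε_2/ε_1)
  = ln(6.073×10⁻⁶/1.793×10⁻⁴) / ln(1.793×10⁻⁴/2.326×10⁻³)
  = ln(0.0338706) / ln(0.0770851)
  = -3.38521 / -2.56285 ≈ 1.32088

1.32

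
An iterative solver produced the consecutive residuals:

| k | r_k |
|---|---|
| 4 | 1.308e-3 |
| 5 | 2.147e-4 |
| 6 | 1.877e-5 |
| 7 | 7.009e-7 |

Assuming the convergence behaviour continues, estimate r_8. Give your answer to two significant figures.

8.3e-9

First estimate the order: p ≈ ln(r_7/r_6) / ln(r_6/r_5) = ln(7.009e-7/1.877e-5)/ln(1.877e-5/2.147e-4) = ln(0.0373415)/ln(0.0874243) ≈ 1.3491.
Then r_8 ≈ r_7·(r_7/r_6)^p = 7.009e-7·(0.0373415)^1.3491 = 7.009e-7·0.0118507 ≈ 8.306e-09.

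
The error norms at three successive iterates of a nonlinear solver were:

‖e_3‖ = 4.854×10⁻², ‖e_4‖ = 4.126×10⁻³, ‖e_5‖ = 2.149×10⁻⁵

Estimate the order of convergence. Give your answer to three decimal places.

2.133

p ≈ ln(‖e_5‖/‖e_4‖) / ln(‖e_4‖/‖e_3‖)
  = ln(2.149×10⁻⁵/4.126×10⁻³) / ln(4.126×10⁻³/4.854×10⁻²)
  = ln(0.00520843) / ln(0.0850021)
  = -5.257477 / -2.465079 ≈ 2.132782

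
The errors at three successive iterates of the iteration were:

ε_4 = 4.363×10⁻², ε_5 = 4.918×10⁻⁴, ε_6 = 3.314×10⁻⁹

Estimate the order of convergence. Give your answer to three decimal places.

2.655

p ≈ ln(ε_6/ε_5) / ln(ε_5/ε_4)
  = ln(3.314×10⁻⁹/4.918×10⁻⁴) / ln(4.918×10⁻⁴/4.363×10⁻²)
  = ln(6.73851e-06) / ln(0.0112721)
  = -11.907672 / -4.485425 ≈ 2.654748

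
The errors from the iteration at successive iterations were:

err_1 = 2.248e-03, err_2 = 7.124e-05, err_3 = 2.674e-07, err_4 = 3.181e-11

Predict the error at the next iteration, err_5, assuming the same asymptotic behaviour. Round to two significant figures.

1.4e-17

First estimate the order: p ≈ ln(err_4/err_3) / ln(err_3/err_2) = ln(3.181e-11/2.674e-07)/ln(2.674e-07/7.124e-05) = ln(0.00011896)/ln(0.00375351) ≈ 1.6180.
Then err_5 ≈ err_4·(err_4/err_3)^p = 3.181e-11·(0.00011896)^1.6180 = 3.181e-11·4.46682e-07 ≈ 1.421e-17.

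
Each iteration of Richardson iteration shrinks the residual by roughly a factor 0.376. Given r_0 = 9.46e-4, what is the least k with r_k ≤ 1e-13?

After k steps, r_k ≈ 9.46e-4·0.376^k.
Need 0.376^k ≤ 1e-13/9.46e-4 = 1.05708e-10.
k ≥ ln(1.05708e-10)/ln(0.376) = -22.9703/-0.97817 = 23.483.
Smallest integer k = 24.

24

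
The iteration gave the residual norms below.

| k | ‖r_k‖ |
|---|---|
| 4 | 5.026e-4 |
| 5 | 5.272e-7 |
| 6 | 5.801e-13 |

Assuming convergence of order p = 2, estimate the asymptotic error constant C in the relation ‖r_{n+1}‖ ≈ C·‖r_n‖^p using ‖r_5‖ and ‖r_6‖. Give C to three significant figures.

2.09

C ≈ ‖r_6‖ / ‖r_5‖^2
  = 5.801e-13 / (5.272e-7)^2
  = 5.801e-13 / 2.7794e-13 ≈ 2.0871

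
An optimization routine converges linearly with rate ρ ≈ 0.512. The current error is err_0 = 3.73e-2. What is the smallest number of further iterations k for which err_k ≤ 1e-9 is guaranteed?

27

After k steps, err_k ≈ 3.73e-2·0.512^k.
Need 0.512^k ≤ 1e-9/3.73e-2 = 2.68097e-08.
k ≥ ln(2.68097e-08)/ln(0.512) = -17.4345/-0.66943 = 26.044.
Smallest integer k = 27.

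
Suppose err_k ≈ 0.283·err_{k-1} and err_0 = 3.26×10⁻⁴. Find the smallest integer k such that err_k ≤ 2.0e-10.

After k steps, err_k ≈ 3.26×10⁻⁴·0.283^k.
Need 0.283^k ≤ 2.0e-10/3.26×10⁻⁴ = 6.13497e-07.
k ≥ ln(6.13497e-07)/ln(0.283) = -14.3041/-1.26231 = 11.332.
Smallest integer k = 12.

12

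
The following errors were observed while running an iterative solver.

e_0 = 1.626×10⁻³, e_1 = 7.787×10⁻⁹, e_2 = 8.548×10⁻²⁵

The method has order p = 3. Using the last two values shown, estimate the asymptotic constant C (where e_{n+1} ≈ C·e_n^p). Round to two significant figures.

1.8

C ≈ e_2 / e_1^3
  = 8.548×10⁻²⁵ / (7.787×10⁻⁹)^3
  = 8.548×10⁻²⁵ / 4.72183e-25 ≈ 1.8103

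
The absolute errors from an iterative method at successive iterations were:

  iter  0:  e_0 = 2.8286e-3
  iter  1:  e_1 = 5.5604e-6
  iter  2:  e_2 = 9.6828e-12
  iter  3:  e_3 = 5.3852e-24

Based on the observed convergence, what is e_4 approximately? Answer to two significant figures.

First estimate the order: p ≈ ln(e_3/e_2) / ln(e_2/e_1) = ln(5.3852e-24/9.6828e-12)/ln(9.6828e-12/5.5604e-6) = ln(5.56161e-13)/ln(1.74139e-06) ≈ 2.1279.
Then e_4 ≈ e_3·(e_3/e_2)^p = 5.3852e-24·(5.56161e-13)^2.1279 = 5.3852e-24·8.37553e-27 ≈ 4.51e-50.

4.5e-50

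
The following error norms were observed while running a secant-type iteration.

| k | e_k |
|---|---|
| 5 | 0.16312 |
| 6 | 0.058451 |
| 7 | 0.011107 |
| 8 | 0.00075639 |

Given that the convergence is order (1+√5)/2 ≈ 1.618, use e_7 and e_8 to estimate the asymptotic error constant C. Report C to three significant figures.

1.10

C ≈ e_8 / e_7^1.618
  = 0.00075639 / (0.011107)^1.618
  = 0.00075639 / 0.000688297 ≈ 1.0989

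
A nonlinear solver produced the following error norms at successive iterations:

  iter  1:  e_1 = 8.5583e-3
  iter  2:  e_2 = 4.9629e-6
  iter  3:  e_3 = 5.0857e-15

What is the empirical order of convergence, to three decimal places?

p ≈ ln(e_3/e_2) / ln(e_2/e_1)
  = ln(5.0857e-15/4.9629e-6) / ln(4.9629e-6/8.5583e-3)
  = ln(1.02474e-09) / ln(0.000579893)
  = -20.698827 / -7.452667 ≈ 2.777372

2.777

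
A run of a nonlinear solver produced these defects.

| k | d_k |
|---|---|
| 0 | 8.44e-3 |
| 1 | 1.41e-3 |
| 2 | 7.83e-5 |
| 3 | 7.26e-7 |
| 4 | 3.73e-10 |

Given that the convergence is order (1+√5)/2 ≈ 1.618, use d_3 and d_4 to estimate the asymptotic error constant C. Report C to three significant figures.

3.20

C ≈ d_4 / d_3^1.618
  = 3.73e-10 / (7.26e-7)^1.618
  = 3.73e-10 / 1.1668e-10 ≈ 3.1968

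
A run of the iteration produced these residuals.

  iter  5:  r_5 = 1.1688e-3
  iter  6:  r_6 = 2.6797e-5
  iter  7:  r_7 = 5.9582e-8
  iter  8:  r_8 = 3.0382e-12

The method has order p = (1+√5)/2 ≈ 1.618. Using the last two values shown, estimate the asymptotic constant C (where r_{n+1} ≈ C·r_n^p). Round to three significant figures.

C ≈ r_8 / r_7^1.618
  = 3.0382e-12 / (5.9582e-8)^1.618
  = 3.0382e-12 / 2.04238e-12 ≈ 1.4876

1.49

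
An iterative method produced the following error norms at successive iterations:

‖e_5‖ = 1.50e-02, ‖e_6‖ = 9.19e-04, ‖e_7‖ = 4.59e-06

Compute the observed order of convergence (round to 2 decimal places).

1.90

p ≈ ln(‖e_7‖/‖e_6‖) / ln(‖e_6‖/‖e_5‖)
  = ln(4.59e-06/9.19e-04) / ln(9.19e-04/1.50e-02)
  = ln(0.00499456) / ln(0.0612667)
  = -5.29941 / -2.79252 ≈ 1.89772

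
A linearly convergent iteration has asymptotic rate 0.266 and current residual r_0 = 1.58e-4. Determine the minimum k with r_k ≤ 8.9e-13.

After k steps, r_k ≈ 1.58e-4·0.266^k.
Need 0.266^k ≤ 8.9e-13/1.58e-4 = 5.63291e-09.
k ≥ ln(5.63291e-09)/ln(0.266) = -18.9946/-1.32426 = 14.344.
Smallest integer k = 15.

15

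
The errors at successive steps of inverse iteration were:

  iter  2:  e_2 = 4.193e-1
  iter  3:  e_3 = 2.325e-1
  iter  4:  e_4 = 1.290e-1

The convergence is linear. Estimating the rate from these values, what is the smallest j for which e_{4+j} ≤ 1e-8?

Rate ρ ≈ e_4/e_3 = 1.290e-1/2.325e-1 = 0.5548.
After j more steps, e_{4+j} ≈ 1.290e-1·ρ^j; need ρ^j ≤ 1e-8/1.290e-1 = 7.75194e-08.
j ≥ ln(7.75194e-08)/ln(0.5548) = -16.3727/-0.58915 = 27.790.
So 28 more iterations are needed.

28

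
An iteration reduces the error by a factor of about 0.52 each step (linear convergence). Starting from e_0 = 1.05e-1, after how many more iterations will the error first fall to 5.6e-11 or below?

33

After k steps, e_k ≈ 1.05e-1·0.52^k.
Need 0.52^k ≤ 5.6e-11/1.05e-1 = 5.33333e-10.
k ≥ ln(5.33333e-10)/ln(0.52) = -21.3519/-0.65393 = 32.652.
Smallest integer k = 33.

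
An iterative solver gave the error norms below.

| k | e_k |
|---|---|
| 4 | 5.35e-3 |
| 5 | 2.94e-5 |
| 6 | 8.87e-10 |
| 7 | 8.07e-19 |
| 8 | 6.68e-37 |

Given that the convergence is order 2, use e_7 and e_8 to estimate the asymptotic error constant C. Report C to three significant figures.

1.03

C ≈ e_8 / e_7^2
  = 6.68e-37 / (8.07e-19)^2
  = 6.68e-37 / 6.51249e-37 ≈ 1.0257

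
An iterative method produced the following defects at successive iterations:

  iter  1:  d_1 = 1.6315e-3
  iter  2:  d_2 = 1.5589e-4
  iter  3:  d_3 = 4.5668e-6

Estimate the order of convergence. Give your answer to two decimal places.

p ≈ ln(d_3/d_2) / ln(d_2/d_1)
  = ln(4.5668e-6/1.5589e-4) / ln(1.5589e-4/1.6315e-3)
  = ln(0.029295) / ln(0.0955501)
  = -3.53034 / -2.34810 ≈ 1.50349

1.50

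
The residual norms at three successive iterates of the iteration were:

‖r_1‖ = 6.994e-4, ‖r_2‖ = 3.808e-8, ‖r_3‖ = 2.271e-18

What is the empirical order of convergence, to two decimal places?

p ≈ ln(‖r_3‖/‖r_2‖) / ln(‖r_2‖/‖r_1‖)
  = ln(2.271e-18/3.808e-8) / ln(3.808e-8/6.994e-4)
  = ln(5.96376e-11) / ln(5.44467e-05)
  = -23.54273 / -9.81829 ≈ 2.39784

2.40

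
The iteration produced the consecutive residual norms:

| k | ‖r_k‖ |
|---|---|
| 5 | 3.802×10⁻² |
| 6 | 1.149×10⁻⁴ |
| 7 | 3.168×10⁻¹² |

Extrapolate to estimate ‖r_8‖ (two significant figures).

First estimate the order: p ≈ ln(‖r_7‖/‖r_6‖) / ln(‖r_6‖/‖r_5‖) = ln(3.168×10⁻¹²/1.149×10⁻⁴)/ln(1.149×10⁻⁴/3.802×10⁻²) = ln(2.75718e-08)/ln(0.00302209) ≈ 3.0002.
Then ‖r_8‖ ≈ ‖r_7‖·(‖r_7‖/‖r_6‖)^p = 3.168×10⁻¹²·(2.75718e-08)^3.0002 = 3.168×10⁻¹²·2.08874e-23 ≈ 6.617e-35.

6.6e-35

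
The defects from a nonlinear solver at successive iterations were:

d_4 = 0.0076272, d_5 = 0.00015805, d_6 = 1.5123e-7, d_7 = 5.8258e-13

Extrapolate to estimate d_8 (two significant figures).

First estimate the order: p ≈ ln(d_7/d_6) / ln(d_6/d_5) = ln(5.8258e-13/1.5123e-7)/ln(1.5123e-7/0.00015805) = ln(3.85228e-06)/ln(0.000956849) ≈ 1.7933.
Then d_8 ≈ d_7·(d_7/d_6)^p = 5.8258e-13·(3.85228e-06)^1.7933 = 5.8258e-13·1.9524e-10 ≈ 1.137e-22.

1.1e-22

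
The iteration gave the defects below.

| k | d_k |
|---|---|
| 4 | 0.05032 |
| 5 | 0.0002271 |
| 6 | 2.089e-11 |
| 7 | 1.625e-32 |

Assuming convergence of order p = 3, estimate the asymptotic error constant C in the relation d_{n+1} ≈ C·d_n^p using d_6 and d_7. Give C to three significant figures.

C ≈ d_7 / d_6^3
  = 1.625e-32 / (2.089e-11)^3
  = 1.625e-32 / 9.11623e-33 ≈ 1.7825

1.78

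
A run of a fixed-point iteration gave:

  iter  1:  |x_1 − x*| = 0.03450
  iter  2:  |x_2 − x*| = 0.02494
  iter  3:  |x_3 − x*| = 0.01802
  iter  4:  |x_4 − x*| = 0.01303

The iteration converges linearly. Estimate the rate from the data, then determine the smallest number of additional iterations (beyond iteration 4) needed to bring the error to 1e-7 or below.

37

Rate ρ ≈ |x_4 − x*|/|x_3 − x*| = 0.01303/0.01802 = 0.7231.
After j more steps, |x_{4+j} − x*| ≈ 0.01303·ρ^j; need ρ^j ≤ 1e-7/0.01303 = 7.6746e-06.
j ≥ ln(7.6746e-06)/ln(0.7231) = -11.7776/-0.32421 = 36.327.
So 37 more iterations are needed.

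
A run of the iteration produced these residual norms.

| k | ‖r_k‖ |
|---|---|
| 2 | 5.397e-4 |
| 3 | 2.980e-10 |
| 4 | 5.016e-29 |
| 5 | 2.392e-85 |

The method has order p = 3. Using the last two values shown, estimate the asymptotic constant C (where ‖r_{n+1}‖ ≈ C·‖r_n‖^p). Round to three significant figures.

C ≈ ‖r_5‖ / ‖r_4‖^3
  = 2.392e-85 / (5.016e-29)^3
  = 2.392e-85 / 1.26204e-85 ≈ 1.8953

1.90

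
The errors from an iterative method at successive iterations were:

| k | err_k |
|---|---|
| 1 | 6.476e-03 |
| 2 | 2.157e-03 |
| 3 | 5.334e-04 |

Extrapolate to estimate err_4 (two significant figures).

First estimate the order: p ≈ ln(err_3/err_2) / ln(err_2/err_1) = ln(5.334e-04/2.157e-03)/ln(2.157e-03/6.476e-03) = ln(0.247288)/ln(0.333076) ≈ 1.2709.
Then err_4 ≈ err_3·(err_3/err_2)^p = 5.334e-04·(0.247288)^1.2709 = 5.334e-04·0.169364 ≈ 9.034e-05.

9.0e-5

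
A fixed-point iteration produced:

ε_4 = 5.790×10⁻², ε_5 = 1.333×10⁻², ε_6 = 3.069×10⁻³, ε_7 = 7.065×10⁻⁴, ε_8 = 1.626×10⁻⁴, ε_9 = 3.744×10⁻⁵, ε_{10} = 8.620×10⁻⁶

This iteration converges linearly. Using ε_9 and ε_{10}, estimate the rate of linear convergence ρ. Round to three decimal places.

0.230

ρ ≈ ε_{10}/ε_9 = 8.620×10⁻⁶/3.744×10⁻⁵ = 0.23024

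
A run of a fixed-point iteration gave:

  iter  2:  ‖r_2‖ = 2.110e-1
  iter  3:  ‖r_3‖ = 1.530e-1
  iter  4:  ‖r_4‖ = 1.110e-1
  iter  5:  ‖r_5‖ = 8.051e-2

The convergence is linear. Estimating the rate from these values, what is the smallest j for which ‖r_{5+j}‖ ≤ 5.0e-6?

Rate ρ ≈ ‖r_5‖/‖r_4‖ = 8.051e-2/1.110e-1 = 0.7253.
After j more steps, ‖r_{5+j}‖ ≈ 8.051e-2·ρ^j; need ρ^j ≤ 5.0e-6/8.051e-2 = 6.21041e-05.
j ≥ ln(6.21041e-05)/ln(0.7253) = -9.6867/-0.32117 = 30.161.
So 31 more iterations are needed.

31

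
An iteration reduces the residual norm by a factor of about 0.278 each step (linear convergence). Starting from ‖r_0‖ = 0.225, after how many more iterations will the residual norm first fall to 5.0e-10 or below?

16

After k steps, ‖r_k‖ ≈ 0.225·0.278^k.
Need 0.278^k ≤ 5.0e-10/0.225 = 2.22222e-09.
k ≥ ln(2.22222e-09)/ln(0.278) = -19.9248/-1.28013 = 15.565.
Smallest integer k = 16.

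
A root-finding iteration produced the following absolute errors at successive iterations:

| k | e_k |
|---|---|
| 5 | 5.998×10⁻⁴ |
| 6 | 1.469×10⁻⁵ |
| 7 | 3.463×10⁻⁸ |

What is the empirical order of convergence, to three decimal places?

1.631

p ≈ ln(e_7/e_6) / ln(e_6/e_5)
  = ln(3.463×10⁻⁸/1.469×10⁻⁵) / ln(1.469×10⁻⁵/5.998×10⁻⁴)
  = ln(0.00235739) / ln(0.0244915)
  = -6.050200 / -3.709429 ≈ 1.631033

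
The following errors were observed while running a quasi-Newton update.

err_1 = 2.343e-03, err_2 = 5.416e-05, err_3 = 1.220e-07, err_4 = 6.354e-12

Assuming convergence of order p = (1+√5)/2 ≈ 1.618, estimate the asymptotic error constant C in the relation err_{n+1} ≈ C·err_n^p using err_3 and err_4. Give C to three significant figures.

C ≈ err_4 / err_3^1.618
  = 6.354e-12 / (1.220e-07)^1.618
  = 6.354e-12 / 6.51224e-12 ≈ 0.9757

0.976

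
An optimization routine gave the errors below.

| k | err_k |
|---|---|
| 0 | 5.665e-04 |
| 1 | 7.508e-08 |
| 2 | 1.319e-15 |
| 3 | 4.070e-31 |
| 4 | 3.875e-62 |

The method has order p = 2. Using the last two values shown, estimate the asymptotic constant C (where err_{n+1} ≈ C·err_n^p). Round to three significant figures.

C ≈ err_4 / err_3^2
  = 3.875e-62 / (4.070e-31)^2
  = 3.875e-62 / 1.65649e-61 ≈ 0.23393

0.234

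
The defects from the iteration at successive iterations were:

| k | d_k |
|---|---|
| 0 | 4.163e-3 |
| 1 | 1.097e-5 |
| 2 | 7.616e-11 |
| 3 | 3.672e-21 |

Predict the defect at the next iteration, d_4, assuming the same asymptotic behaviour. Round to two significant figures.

First estimate the order: p ≈ ln(d_3/d_2) / ln(d_2/d_1) = ln(3.672e-21/7.616e-11)/ln(7.616e-11/1.097e-5) = ln(4.82143e-11)/ln(6.94257e-06) ≈ 2.0000.
Then d_4 ≈ d_3·(d_3/d_2)^p = 3.672e-21·(4.82143e-11)^2.0000 = 3.672e-21·2.32462e-21 ≈ 8.536e-42.

8.5e-42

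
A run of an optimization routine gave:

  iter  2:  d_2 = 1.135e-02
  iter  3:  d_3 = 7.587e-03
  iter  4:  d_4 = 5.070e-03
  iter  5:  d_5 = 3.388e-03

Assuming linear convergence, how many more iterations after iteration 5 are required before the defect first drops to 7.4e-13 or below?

Rate ρ ≈ d_5/d_4 = 3.388e-03/5.070e-03 = 0.6682.
After j more steps, d_{5+j} ≈ 3.388e-03·ρ^j; need ρ^j ≤ 7.4e-13/3.388e-03 = 2.18418e-10.
j ≥ ln(2.18418e-10)/ln(0.6682) = -22.2446/-0.40317 = 55.174.
So 56 more iterations are needed.

56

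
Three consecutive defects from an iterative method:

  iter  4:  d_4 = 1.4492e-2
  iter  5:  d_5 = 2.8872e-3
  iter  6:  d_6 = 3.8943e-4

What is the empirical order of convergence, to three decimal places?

1.242

p ≈ ln(d_6/d_5) / ln(d_5/d_4)
  = ln(3.8943e-4/2.8872e-3) / ln(2.8872e-3/1.4492e-2)
  = ln(0.134882) / ln(0.199227)
  = -2.003355 / -1.613310 ≈ 1.241767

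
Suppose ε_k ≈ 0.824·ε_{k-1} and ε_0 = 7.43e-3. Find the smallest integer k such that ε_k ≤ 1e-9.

After k steps, ε_k ≈ 7.43e-3·0.824^k.
Need 0.824^k ≤ 1e-9/7.43e-3 = 1.3459e-07.
k ≥ ln(1.3459e-07)/ln(0.824) = -15.8210/-0.19358 = 81.728.
Smallest integer k = 82.

82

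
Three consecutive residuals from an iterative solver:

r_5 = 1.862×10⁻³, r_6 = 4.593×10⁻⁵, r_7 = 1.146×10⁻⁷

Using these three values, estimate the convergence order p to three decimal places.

1.619

p ≈ ln(r_7/r_6) / ln(r_6/r_5)
  = ln(1.146×10⁻⁷/4.593×10⁻⁵) / ln(4.593×10⁻⁵/1.862×10⁻³)
  = ln(0.0024951) / ln(0.024667)
  = -5.993426 / -3.702289 ≈ 1.618843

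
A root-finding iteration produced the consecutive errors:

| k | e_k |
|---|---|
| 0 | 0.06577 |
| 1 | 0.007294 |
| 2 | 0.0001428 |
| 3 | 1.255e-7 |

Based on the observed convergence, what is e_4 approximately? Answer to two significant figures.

First estimate the order: p ≈ ln(e_3/e_2) / ln(e_2/e_1) = ln(1.255e-7/0.0001428)/ln(0.0001428/0.007294) = ln(0.000878852)/ln(0.0195777) ≈ 1.7890.
Then e_4 ≈ e_3·(e_3/e_2)^p = 1.255e-7·(0.000878852)^1.7890 = 1.255e-7·3.4093e-06 ≈ 4.279e-13.

4.3e-13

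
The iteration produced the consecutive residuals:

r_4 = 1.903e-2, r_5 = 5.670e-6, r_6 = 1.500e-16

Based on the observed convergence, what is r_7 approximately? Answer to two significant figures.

2.8e-48

First estimate the order: p ≈ ln(r_6/r_5) / ln(r_5/r_4) = ln(1.500e-16/5.670e-6)/ln(5.670e-6/1.903e-2) = ln(2.6455e-11)/ln(0.000297951) ≈ 3.0000.
Then r_7 ≈ r_6·(r_6/r_5)^p = 1.500e-16·(2.6455e-11)^3.0000 = 1.500e-16·1.8515e-32 ≈ 2.777e-48.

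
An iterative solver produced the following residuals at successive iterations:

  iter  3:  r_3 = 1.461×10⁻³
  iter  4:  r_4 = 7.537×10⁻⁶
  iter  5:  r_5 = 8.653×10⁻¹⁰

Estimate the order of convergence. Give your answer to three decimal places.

p ≈ ln(r_5/r_4) / ln(r_4/r_3)
  = ln(8.653×10⁻¹⁰/7.537×10⁻⁶) / ln(7.537×10⁻⁶/1.461×10⁻³)
  = ln(0.000114807) / ln(0.0051588)
  = -9.072258 / -5.267051 ≈ 1.722455

1.722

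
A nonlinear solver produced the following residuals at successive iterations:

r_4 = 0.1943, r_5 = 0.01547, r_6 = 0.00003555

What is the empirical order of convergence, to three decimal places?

p ≈ ln(r_6/r_5) / ln(r_5/r_4)
  = ln(0.00003555/0.01547) / ln(0.01547/0.1943)
  = ln(0.002298) / ln(0.0796191)
  = -6.075716 / -2.530501 ≈ 2.400993

2.401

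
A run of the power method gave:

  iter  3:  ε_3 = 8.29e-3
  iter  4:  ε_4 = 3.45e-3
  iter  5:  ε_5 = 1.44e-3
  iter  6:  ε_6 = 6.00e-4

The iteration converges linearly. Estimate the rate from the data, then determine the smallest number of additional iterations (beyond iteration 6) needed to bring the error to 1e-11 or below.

Rate ρ ≈ ε_6/ε_5 = 6.00e-4/1.44e-3 = 0.4167.
After j more steps, ε_{6+j} ≈ 6.00e-4·ρ^j; need ρ^j ≤ 1e-11/6.00e-4 = 1.66667e-08.
j ≥ ln(1.66667e-08)/ln(0.4167) = -17.9099/-0.87539 = 20.459.
So 21 more iterations are needed.

21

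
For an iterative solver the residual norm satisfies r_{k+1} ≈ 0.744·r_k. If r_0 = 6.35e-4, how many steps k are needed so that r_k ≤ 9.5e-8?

30

After k steps, r_k ≈ 6.35e-4·0.744^k.
Need 0.744^k ≤ 9.5e-8/6.35e-4 = 0.000149606.
k ≥ ln(0.000149606)/ln(0.744) = -8.8075/-0.29571 = 29.784.
Smallest integer k = 30.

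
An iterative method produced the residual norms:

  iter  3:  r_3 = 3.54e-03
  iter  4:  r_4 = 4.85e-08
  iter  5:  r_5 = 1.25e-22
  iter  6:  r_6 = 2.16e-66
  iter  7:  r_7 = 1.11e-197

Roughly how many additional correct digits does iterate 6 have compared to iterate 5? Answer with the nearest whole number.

44

Digits gained ≈ log₁₀(r_5/r_6) = log₁₀(1.25e-22/2.16e-66) = log₁₀(5.78704e+43) ≈ 43.762.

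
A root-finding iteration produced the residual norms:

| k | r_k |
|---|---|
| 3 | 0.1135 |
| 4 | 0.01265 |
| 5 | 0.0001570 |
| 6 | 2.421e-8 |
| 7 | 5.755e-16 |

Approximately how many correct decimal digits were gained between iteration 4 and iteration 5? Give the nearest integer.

Digits gained ≈ log₁₀(r_4/r_5) = log₁₀(0.01265/0.0001570) = log₁₀(80.5732) ≈ 1.906.

2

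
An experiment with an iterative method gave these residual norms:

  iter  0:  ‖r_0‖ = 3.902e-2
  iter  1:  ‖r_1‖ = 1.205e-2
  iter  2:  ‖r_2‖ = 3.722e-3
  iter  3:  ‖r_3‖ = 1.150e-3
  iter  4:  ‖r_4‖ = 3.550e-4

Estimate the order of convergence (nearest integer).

1

Consecutive ratios: ‖r_4‖/‖r_3‖ = 3.550e-4/1.150e-3 = 0.308696, ‖r_3‖/‖r_2‖ = 1.150e-3/3.722e-3 = 0.308974.
p ≈ ln(0.308696)/ln(0.308974) = -1.1754/-1.1745 ≈ 1.00.
So the convergence is linear (order 1).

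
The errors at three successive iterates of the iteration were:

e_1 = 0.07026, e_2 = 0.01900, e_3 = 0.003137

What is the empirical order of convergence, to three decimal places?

1.377

p ≈ ln(e_3/e_2) / ln(e_2/e_1)
  = ln(0.003137/0.01900) / ln(0.01900/0.07026)
  = ln(0.165105) / ln(0.270424)
  = -1.801174 / -1.307764 ≈ 1.377293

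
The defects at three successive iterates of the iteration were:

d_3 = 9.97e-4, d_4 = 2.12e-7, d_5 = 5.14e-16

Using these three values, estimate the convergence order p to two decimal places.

2.35

p ≈ ln(d_5/d_4) / ln(d_4/d_3)
  = ln(5.14e-16/2.12e-7) / ln(2.12e-7/9.97e-4)
  = ln(2.42453e-09) / ln(0.000212638)
  = -19.83763 / -8.45592 ≈ 2.34600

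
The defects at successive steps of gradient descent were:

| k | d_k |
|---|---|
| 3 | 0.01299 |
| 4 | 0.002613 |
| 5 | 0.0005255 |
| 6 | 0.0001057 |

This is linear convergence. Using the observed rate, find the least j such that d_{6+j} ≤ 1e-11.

Rate ρ ≈ d_6/d_5 = 0.0001057/0.0005255 = 0.2011.
After j more steps, d_{6+j} ≈ 0.0001057·ρ^j; need ρ^j ≤ 1e-11/0.0001057 = 9.46074e-08.
j ≥ ln(9.46074e-08)/ln(0.2011) = -16.1735/-1.60395 = 10.084.
So 11 more iterations are needed.

11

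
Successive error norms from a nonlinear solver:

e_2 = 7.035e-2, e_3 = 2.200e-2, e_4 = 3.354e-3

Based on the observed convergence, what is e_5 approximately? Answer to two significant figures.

1.6e-4

First estimate the order: p ≈ ln(e_4/e_3) / ln(e_3/e_2) = ln(3.354e-3/2.200e-2)/ln(2.200e-2/7.035e-2) = ln(0.152455)/ln(0.312722) ≈ 1.6180.
Then e_5 ≈ e_4·(e_4/e_3)^p = 3.354e-3·(0.152455)^1.6180 = 3.354e-3·0.0476786 ≈ 0.0001599.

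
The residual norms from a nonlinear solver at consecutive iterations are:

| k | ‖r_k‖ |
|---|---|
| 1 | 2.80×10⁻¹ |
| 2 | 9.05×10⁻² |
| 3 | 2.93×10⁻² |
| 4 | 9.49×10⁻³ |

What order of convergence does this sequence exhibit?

1

Consecutive ratios: ‖r_4‖/‖r_3‖ = 9.49×10⁻³/2.93×10⁻² = 0.323891, ‖r_3‖/‖r_2‖ = 2.93×10⁻²/9.05×10⁻² = 0.323757.
p ≈ ln(0.323891)/ln(0.323757) = -1.1273/-1.1278 ≈ 1.00.
So the convergence is linear (order 1).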